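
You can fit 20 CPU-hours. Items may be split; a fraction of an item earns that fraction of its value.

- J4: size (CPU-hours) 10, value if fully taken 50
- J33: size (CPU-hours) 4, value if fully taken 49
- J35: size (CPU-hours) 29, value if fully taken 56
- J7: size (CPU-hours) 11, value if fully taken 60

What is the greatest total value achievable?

134

Rank by value-to-size ratio: J33 49/4≈12.2, J7 60/11≈5.45, J4 50/10≈5, J35 56/29≈1.93.
Take all of J33 (4 CPU-hours, value 49) ; 16 CPU-hours left.
J7: take in full, 11 CPU-hours for value 60 ; 5 left.
Only 5 CPU-hours remain; take 5/10 of J4 for value 50×5/10 = 25.
Total value = 134.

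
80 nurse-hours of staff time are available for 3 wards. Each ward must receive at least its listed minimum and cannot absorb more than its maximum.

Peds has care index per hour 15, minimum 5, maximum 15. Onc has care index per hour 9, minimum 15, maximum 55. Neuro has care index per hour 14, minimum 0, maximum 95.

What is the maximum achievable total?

Meeting every minimum uses 5+15+0 = 20 nurse-hours, leaving 60.
Rank by care index per hour: Peds 15 > Neuro 14 > Onc 9.
Give Peds 10 more to hit its cap of 15 → 50 left.
Neuro has room for 95 more but only 50 remain, so it gets 50.
Total = 15×15 + 9×15 + 14×50 = 1060.

1060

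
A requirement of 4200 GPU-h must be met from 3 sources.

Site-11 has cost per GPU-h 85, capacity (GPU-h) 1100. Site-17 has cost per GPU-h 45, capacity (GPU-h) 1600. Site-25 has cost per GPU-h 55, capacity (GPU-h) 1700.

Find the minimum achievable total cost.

Fill from the cheapest source first.
Site-17 at 45: take all 1600 GPU-h → 2600 still needed.
Site-25 (55): use full 1700 → 900 GPU-h to go.
Site-11 (85): take the remaining 900 → done.
Cost = 1600×45 + 1700×55 + 900×85 = 242000.

242000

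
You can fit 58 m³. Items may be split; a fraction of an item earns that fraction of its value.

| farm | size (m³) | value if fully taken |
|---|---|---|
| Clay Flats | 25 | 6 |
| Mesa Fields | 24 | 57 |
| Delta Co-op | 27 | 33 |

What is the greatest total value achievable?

Sort by value density: Mesa Fields 57/24≈2.38, Delta Co-op 33/27≈1.22, Clay Flats 6/25≈0.24.
Take all of Mesa Fields (24 m³, value 57) → 34 m³ left.
Delta Co-op: take in full, 27 m³ for value 33 → 7 left.
7 m³ left: a 7/25 share of Clay Flats gives 6×7/25 = 1.68.
Total value = 91.68.

91.68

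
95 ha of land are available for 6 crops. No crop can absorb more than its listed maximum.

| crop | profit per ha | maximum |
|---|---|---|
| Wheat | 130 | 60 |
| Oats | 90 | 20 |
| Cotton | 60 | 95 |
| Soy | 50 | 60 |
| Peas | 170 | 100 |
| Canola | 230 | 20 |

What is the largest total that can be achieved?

Highest profit per ha first: Canola 230 > Peas 170 > Wheat 130 > Oats 90 > Cotton 60 > Soy 50.
Give Canola 20 to hit its cap of 20 — 75 left.
Peas: +75 (room for 100) → 75. Pool exhausted.
Total = 170×75 + 230×20 = 17350.

17350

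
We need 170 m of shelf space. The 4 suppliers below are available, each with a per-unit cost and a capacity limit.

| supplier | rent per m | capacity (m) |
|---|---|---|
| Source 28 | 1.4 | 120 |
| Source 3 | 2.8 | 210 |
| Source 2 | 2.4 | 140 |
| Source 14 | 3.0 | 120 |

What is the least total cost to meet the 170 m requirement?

Fill from the cheapest supplier first.
Source 28 at 1.4: take all 120 m → 50 still needed.
Source 2 (2.4): take the remaining 50 → done.
Source 3, Source 14: unused.
Cost = 120×1.4 + 50×2.4 = 288.

288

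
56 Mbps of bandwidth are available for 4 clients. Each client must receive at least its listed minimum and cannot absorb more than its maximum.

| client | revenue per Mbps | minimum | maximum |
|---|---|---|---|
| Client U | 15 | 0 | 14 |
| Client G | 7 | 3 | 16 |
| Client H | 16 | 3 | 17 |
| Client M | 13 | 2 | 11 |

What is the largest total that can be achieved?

723

Meeting every minimum uses 0+3+3+2 = 8 Mbps, leaving 48.
Order the clients by revenue per Mbps: Client H 16 > Client U 15 > Client M 13 > Client G 7.
Give Client H 14 more to hit its cap of 17 — 34 left.
Give Client U 14 more to hit its cap of 14 — 20 left.
Client M takes 9 more to reach its cap of 11 — 11 left.
Client G has room for 13 more but only 11 remain, so it gets 14.
Total = 15×14 + 7×14 + 16×17 + 13×11 = 723.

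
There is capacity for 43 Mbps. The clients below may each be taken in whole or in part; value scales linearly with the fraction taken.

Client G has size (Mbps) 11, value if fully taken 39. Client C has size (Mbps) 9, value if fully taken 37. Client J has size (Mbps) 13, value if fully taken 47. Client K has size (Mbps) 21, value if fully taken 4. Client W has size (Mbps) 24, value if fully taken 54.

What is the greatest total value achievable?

Best value per unit of size first: Client C 37/9≈4.11, Client J 47/13≈3.62, Client G 39/11≈3.55, Client W 54/24≈2.25, Client K 4/21≈0.19.
Client C: take in full, 9 Mbps for value 37 — 34 left.
All 13 Mbps of Client J fit (value 47) — 21 remain.
Client G: take in full, 11 Mbps for value 39 — 10 left.
Fill the last 10 Mbps with part of Client W: 10/24 of it earns 22.5.
Total value = 145.5.

145.5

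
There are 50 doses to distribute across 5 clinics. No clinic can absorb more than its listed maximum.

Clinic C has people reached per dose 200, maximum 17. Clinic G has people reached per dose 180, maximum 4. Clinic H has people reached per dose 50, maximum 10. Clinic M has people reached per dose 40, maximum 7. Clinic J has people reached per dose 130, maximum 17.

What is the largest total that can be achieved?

6910

Order the clinics by people reached per dose: Clinic C 200 > Clinic G 180 > Clinic J 130 > Clinic H 50 > Clinic M 40.
Clinic C: +17 to 17 (cap) — 33 left.
Clinic G takes 4 to reach its cap of 4 — 29 left.
Give Clinic J 17 to hit its cap of 17 — 12 left.
Give Clinic H 10 to hit its cap of 10 — 2 left.
Clinic M has room for 7 but only 2 remain, so it gets 2.
Total = 200×17 + 180×4 + 50×10 + 40×2 + 130×17 = 6910.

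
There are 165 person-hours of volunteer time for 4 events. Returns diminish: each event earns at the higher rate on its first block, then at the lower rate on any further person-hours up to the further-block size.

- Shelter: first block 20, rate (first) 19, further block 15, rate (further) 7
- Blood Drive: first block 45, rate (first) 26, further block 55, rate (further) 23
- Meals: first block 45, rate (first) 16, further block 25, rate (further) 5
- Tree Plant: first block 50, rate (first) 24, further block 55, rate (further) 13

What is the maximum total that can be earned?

3920

Order all 8 blocks by rate: Blood Drive/first 26 > Tree Plant/first 24 > Blood Drive/second 23 > Shelter/first 19 > Meals/first 16 > Tree Plant/second 13 > Shelter/second 7 > Meals/second 5.
Fill Blood Drive first block (45 at 26) → 120 left.
Fill Tree Plant first block (50 at 24) → 70 left.
Blood Drive second at 23: fill all 55 → 15 left.
15 remain; put them into Shelter first at 19.
Total = 26×45 + 24×50 + 23×55 + 19×15 = 3920.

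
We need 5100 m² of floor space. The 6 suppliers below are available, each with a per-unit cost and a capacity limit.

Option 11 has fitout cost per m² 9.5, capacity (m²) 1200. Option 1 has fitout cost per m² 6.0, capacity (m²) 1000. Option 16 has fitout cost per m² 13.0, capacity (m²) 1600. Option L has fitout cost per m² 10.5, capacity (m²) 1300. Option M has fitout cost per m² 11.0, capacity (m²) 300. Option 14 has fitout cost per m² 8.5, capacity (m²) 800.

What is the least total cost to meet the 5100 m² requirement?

Fill from the cheapest supplier first.
Option 1 at 6.0: take all 1000 m² — 4100 still needed.
Option 14 at 8.5: take all 800 m² — 3300 still needed.
Option 11 at 9.5: take all 1200 m² — 2100 still needed.
Option L at 10.5: take all 1300 m² — 800 still needed.
Option M at 11.0: take all 300 m² — 500 still needed.
Option 16 (13.0): take the remaining 500 — done.
Cost = 1000×6.0 + 800×8.5 + 1200×9.5 + 1300×10.5 + 300×11.0 + 500×13.0 = 47650.

47650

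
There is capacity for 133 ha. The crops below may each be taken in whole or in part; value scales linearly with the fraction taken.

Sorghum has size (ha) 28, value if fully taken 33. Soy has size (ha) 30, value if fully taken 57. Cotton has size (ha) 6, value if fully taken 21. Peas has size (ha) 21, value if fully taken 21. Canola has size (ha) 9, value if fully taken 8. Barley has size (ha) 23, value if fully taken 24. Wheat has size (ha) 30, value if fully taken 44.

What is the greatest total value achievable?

195

Best value per unit of size first: Cotton 21/6≈3.5, Soy 57/30≈1.9, Wheat 44/30≈1.47, Sorghum 33/28≈1.18, Barley 24/23≈1.04, Peas 21/21≈1, Canola 8/9≈0.889.
Cotton: take in full, 6 ha for value 21 ; 127 left.
Take all of Soy (30 ha, value 57) ; 97 ha left.
Wheat: take in full, 30 ha for value 44 ; 67 left.
Take all of Sorghum (28 ha, value 33) ; 39 ha left.
Barley: take in full, 23 ha for value 24 ; 16 left.
Fill the last 16 ha with part of Peas: 16/21 of it earns 16.
Total value = 195.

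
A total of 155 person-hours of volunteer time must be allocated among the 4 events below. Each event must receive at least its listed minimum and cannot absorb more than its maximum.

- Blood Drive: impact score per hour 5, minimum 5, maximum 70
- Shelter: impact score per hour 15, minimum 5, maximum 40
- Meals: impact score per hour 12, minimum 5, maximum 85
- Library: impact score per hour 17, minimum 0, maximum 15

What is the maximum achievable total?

1950

Meeting every minimum uses 5+5+5+0 = 15 person-hours, leaving 140.
Rank by impact score per hour: Library 17 > Shelter 15 > Meals 12 > Blood Drive 5.
Library takes 15 more to reach its cap of 15 ; 125 left.
Shelter takes 35 more to reach its cap of 40 ; 90 left.
Give Meals 80 more to hit its cap of 85 ; 10 left.
Blood Drive: +10 (room for 65) → 15. Pool exhausted.
Total = 5×15 + 15×40 + 12×85 + 17×15 = 1950.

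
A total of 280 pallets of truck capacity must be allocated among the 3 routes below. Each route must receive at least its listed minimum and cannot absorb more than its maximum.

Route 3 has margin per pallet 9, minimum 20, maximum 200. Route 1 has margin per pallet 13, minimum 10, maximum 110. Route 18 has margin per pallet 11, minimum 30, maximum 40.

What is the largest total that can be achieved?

Meeting every minimum uses 20+10+30 = 60 pallets, leaving 220.
Highest margin per pallet first: Route 1 13 > Route 18 11 > Route 3 9.
Give Route 1 100 more to hit its cap of 110 → 120 left.
Route 18: +10 to 40 (cap) → 110 left.
Route 3 has room for 180 more but only 110 remain, so it gets 130.
Total = 9×130 + 13×110 + 11×40 = 3040.

3040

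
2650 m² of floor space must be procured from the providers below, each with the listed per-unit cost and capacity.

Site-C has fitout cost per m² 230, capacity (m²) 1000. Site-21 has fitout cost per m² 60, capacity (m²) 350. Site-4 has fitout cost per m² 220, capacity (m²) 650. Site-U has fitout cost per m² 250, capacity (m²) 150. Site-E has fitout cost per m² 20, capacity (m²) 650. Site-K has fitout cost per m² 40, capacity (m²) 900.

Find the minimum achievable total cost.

Cheapest first:
Take 650 from Site-E at 20 ; need 2000 more.
Site-K at 40: take all 900 m² ; 1100 still needed.
Site-21 (60): use full 350 ; 750 m² to go.
Take 650 from Site-4 at 220 ; need 100 more.
Site-C at 230: take 100 of its 1000 ; requirement met.
Site-U: unused.
Cost = 650×20 + 900×40 + 350×60 + 650×220 + 100×230 = 236000.

236000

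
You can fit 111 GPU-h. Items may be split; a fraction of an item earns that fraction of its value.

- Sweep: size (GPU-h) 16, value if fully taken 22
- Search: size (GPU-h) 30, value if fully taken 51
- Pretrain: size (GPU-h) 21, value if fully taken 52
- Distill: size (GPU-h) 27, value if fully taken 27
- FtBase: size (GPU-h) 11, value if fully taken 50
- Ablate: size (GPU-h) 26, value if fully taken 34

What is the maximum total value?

Rank by value-to-size ratio: FtBase 50/11≈4.55, Pretrain 52/21≈2.48, Search 51/30≈1.7, Sweep 22/16≈1.38, Ablate 34/26≈1.31, Distill 27/27≈1.
Take all of FtBase (11 GPU-h, value 50) — 100 GPU-h left.
Pretrain: take in full, 21 GPU-h for value 52 — 79 left.
Take all of Search (30 GPU-h, value 51) — 49 GPU-h left.
Take all of Sweep (16 GPU-h, value 22) — 33 GPU-h left.
All 26 GPU-h of Ablate fit (value 34) — 7 remain.
Only 7 GPU-h remain; take 7/27 of Distill for value 27×7/27 = 7.
Total value = 216.

216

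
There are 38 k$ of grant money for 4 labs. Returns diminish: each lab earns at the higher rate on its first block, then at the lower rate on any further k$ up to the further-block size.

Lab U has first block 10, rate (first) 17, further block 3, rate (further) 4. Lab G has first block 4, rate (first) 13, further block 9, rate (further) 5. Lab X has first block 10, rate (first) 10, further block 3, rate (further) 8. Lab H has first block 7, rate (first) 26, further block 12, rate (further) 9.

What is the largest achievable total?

567

Treat each block as its own option and order by rate: Lab H/tier1 26 > Lab U/tier1 17 > Lab G/tier1 13 > Lab X/tier1 10 > Lab H/tier2 9 > Lab X/tier2 8 > Lab G/tier2 5 > Lab U/tier2 4.
Fill Lab H tier1 block (7 at 26) — 31 left.
Lab U/tier1 (17): +10 — 21 left.
Fill Lab G tier1 block (4 at 13) — 17 left.
Lab X/tier1 (10): +10 — 7 left.
7 remain; put them into Lab H tier2 at 9.
Total = 26×7 + 17×10 + 13×4 + 10×10 + 9×7 = 567.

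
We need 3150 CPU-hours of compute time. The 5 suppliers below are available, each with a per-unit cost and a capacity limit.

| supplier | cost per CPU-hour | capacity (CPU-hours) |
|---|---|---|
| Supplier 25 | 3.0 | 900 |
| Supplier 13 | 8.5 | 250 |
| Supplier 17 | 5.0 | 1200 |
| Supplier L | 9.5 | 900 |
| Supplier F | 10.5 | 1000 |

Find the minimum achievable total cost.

18425

Fill from the cheapest supplier first.
Supplier 25 at 3.0: take all 900 CPU-hours ; 2250 still needed.
Take 1200 from Supplier 17 at 5.0 ; need 1050 more.
Supplier 13 at 8.5: take all 250 CPU-hours ; 800 still needed.
Take 800 from Supplier L at 9.5 to finish.
Supplier F: unused.
Cost = 900×3.0 + 1200×5.0 + 250×8.5 + 800×9.5 = 18425.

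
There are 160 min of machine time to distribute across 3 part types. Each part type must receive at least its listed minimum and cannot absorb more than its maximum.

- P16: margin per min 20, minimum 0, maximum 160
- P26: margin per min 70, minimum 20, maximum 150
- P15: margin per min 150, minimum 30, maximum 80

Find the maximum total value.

Meeting every minimum uses 0+20+30 = 50 min, leaving 110.
Rank by margin per min: P15 150 > P26 70 > P16 20.
P15 takes 50 more to reach its cap of 80 ; 60 left.
P26 has room for 130 more but only 60 remain, so it gets 80.
Total = 70×80 + 150×80 = 17600.

17600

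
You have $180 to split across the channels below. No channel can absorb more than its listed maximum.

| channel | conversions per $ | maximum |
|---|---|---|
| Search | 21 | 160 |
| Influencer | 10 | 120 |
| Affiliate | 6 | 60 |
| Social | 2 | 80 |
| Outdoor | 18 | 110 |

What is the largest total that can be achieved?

Highest conversions per $ first: Search 21 > Outdoor 18 > Influencer 10 > Affiliate 6 > Social 2.
Search: +160 to 160 (cap) → 20 left.
Only 20 left; Outdoor takes them to reach 20.
Total = 21×160 + 18×20 = 3720.

3720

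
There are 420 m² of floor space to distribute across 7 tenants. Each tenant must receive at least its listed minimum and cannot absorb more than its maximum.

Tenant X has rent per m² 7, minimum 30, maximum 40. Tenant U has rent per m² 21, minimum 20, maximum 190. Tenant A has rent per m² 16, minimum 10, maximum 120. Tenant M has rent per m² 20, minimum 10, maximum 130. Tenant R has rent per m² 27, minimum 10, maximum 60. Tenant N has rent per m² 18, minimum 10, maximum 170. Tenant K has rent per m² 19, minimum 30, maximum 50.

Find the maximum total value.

Meeting every minimum uses 30+20+10+10+10+10+30 = 120 m², leaving 300.
Order the tenants by rent per m²: Tenant R 27 > Tenant U 21 > Tenant M 20 > Tenant K 19 > Tenant N 18 > Tenant A 16 > Tenant X 7.
Tenant R: +50 to 60 (cap) → 250 left.
Give Tenant U 170 more to hit its cap of 190 → 80 left.
Tenant M: +80 (room for 120) → 90. Pool exhausted.
Total = 7×30 + 21×190 + 16×10 + 20×90 + 27×60 + 18×10 + 19×30 = 8530.

8530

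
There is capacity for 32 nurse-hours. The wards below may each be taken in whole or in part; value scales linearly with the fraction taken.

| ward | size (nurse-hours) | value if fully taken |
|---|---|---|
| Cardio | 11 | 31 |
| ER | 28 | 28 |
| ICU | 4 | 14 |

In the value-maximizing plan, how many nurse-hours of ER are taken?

Rank by value-to-size ratio: ICU 14/4≈3.5, Cardio 31/11≈2.82, ER 28/28≈1.
All 4 nurse-hours of ICU fit (value 14) ; 28 remain.
Cardio: take in full, 11 nurse-hours for value 31 ; 17 left.
Fill the last 17 nurse-hours with part of ER: 17/28 of it earns 17.

17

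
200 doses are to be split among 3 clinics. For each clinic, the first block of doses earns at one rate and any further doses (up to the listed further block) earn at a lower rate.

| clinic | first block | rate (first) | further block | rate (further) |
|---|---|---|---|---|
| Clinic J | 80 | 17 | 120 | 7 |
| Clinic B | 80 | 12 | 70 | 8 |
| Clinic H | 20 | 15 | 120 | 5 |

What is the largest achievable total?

2780

Order all 6 blocks by rate: Clinic J/tier1 17 > Clinic H/tier1 15 > Clinic B/tier1 12 > Clinic B/tier2 8 > Clinic J/tier2 7 > Clinic H/tier2 5.
Clinic J/tier1 (17): +80 ; 120 left.
Clinic H tier1 at 15: fill all 20 ; 100 left.
Fill Clinic B tier1 block (80 at 12) ; 20 left.
Clinic B/tier2: +20 of 70 at 8; pool empty.
Total = 17×80 + 15×20 + 12×80 + 8×20 = 2780.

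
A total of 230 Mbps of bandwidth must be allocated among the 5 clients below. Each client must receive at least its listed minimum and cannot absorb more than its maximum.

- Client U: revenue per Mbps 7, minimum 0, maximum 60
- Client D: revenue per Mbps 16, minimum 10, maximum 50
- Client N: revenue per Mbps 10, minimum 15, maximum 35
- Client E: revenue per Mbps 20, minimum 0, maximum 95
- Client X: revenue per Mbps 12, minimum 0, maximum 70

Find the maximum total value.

3690

Meeting every minimum uses 0+10+15+0+0 = 25 Mbps, leaving 205.
Highest revenue per Mbps first: Client E 20 > Client D 16 > Client X 12 > Client N 10 > Client U 7.
Give Client E 95 more to hit its cap of 95 ; 110 left.
Client D: +40 to 50 (cap) ; 70 left.
Give Client X 70 more to hit its cap of 70 ; 0 left.
Total = 16×50 + 10×15 + 20×95 + 12×70 = 3690.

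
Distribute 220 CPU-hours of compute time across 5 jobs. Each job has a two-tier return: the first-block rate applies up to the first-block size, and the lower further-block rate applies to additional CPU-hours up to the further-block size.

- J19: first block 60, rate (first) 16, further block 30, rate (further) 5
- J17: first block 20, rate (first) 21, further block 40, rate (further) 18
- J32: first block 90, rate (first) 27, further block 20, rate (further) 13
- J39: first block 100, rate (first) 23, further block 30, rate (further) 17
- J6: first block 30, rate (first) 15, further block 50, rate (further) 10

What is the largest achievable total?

5330

Order all 10 blocks by rate: J32/tier1 27 > J39/tier1 23 > J17/tier1 21 > J17/tier2 18 > J39/tier2 17 > J19/tier1 16 > J6/tier1 15 > J32/tier2 13 > J6/tier2 10 > J19/tier2 5.
J32 tier1 at 27: fill all 90 → 130 left.
Fill J39 tier1 block (100 at 23) → 30 left.
Fill J17 tier1 block (20 at 21) → 10 left.
J17/tier2: +10 of 40 at 18; pool empty.
Total = 27×90 + 23×100 + 21×20 + 18×10 = 5330.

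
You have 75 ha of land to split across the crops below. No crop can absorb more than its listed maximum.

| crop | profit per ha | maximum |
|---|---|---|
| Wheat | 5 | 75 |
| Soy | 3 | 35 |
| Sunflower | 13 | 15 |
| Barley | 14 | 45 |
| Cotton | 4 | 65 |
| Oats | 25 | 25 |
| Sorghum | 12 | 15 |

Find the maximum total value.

1320

Order the crops by profit per ha: Oats 25 > Barley 14 > Sunflower 13 > Sorghum 12 > Wheat 5 > Cotton 4 > Soy 3.
Oats takes 25 to reach its cap of 25 ; 50 left.
Give Barley 45 to hit its cap of 45 ; 5 left.
Only 5 left; Sunflower takes them to reach 5.
Total = 13×5 + 14×45 + 25×25 = 1320.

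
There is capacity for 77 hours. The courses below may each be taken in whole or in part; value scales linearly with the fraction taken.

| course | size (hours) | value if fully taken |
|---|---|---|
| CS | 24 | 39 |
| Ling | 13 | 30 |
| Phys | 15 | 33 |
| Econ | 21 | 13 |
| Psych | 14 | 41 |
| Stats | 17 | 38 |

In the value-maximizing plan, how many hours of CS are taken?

18

Sort by value density: Psych 41/14≈2.93, Ling 30/13≈2.31, Stats 38/17≈2.24, Phys 33/15≈2.2, CS 39/24≈1.62, Econ 13/21≈0.619.
All 14 hours of Psych fit (value 41) ; 63 remain.
Take all of Ling (13 hours, value 30) ; 50 hours left.
All 17 hours of Stats fit (value 38) ; 33 remain.
All 15 hours of Phys fit (value 33) ; 18 remain.
Only 18 hours remain; take 18/24 of CS for value 39×18/24 = 29.25.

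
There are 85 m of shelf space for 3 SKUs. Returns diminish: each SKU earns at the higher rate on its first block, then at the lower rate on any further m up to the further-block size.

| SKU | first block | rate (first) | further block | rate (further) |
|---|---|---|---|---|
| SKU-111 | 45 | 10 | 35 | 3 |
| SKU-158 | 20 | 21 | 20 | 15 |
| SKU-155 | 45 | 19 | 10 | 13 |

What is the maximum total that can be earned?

Treat each block as its own option and order by rate: SKU-158/tier1 21 > SKU-155/tier1 19 > SKU-158/tier2 15 > SKU-155/tier2 13 > SKU-111/tier1 10 > SKU-111/tier2 3.
SKU-158 tier1 at 21: fill all 20 — 65 left.
Fill SKU-155 tier1 block (45 at 19) — 20 left.
SKU-158/tier2 (15): +20 — 0 left.
Total = 21×20 + 19×45 + 15×20 = 1575.

1575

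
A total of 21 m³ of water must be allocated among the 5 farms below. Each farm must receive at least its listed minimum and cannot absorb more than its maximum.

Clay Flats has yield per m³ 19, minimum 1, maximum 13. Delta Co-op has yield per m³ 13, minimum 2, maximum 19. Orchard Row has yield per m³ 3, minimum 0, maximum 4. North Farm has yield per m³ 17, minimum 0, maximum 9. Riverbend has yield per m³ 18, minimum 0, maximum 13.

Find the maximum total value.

381

Meeting every minimum uses 1+2+0+0+0 = 3 m³, leaving 18.
Order the farms by yield per m³: Clay Flats 19 > Riverbend 18 > North Farm 17 > Delta Co-op 13 > Orchard Row 3.
Give Clay Flats 12 more to hit its cap of 13 → 6 left.
Riverbend has room for 13 more but only 6 remain, so it gets 6.
Total = 19×13 + 13×2 + 18×6 = 381.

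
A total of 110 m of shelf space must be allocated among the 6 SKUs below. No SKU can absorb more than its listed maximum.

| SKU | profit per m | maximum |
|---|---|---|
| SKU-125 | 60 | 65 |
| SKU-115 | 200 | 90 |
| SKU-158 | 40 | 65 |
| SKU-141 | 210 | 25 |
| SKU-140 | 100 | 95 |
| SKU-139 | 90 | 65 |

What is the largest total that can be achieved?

Rank by profit per m: SKU-141 210 > SKU-115 200 > SKU-140 100 > SKU-139 90 > SKU-125 60 > SKU-158 40.
Give SKU-141 25 to hit its cap of 25 — 85 left.
Only 85 left; SKU-115 takes them to reach 85.
Total = 200×85 + 210×25 = 22250.

22250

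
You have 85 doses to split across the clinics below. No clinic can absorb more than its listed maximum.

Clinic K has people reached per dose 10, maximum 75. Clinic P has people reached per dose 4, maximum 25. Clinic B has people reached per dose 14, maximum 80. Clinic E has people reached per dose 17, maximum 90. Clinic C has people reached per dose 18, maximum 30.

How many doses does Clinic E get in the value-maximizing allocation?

55

Order the clinics by people reached per dose: Clinic C 18 > Clinic E 17 > Clinic B 14 > Clinic K 10 > Clinic P 4.
Give Clinic C 30 to hit its cap of 30 → 55 left.
Only 55 left; Clinic E takes them to reach 55.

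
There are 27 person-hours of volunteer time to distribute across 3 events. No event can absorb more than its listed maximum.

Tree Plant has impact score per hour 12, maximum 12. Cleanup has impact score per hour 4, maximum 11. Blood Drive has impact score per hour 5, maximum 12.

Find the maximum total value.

216

Rank by impact score per hour: Tree Plant 12 > Blood Drive 5 > Cleanup 4.
Give Tree Plant 12 to hit its cap of 12 ; 15 left.
Blood Drive takes 12 to reach its cap of 12 ; 3 left.
Cleanup: +3 (room for 11) → 3. Pool exhausted.
Total = 12×12 + 4×3 + 5×12 = 216.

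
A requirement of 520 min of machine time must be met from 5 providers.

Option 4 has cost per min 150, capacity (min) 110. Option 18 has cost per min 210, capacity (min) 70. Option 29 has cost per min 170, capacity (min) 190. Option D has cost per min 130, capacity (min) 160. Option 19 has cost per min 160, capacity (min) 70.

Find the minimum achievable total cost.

Use providers in increasing cost order.
Option D (130): use full 160 — 360 min to go.
Option 4 (150): use full 110 — 250 min to go.
Option 19 at 160: take all 70 min — 180 still needed.
Take 180 from Option 29 at 170 to finish.
Option 18: unused.
Cost = 160×130 + 110×150 + 70×160 + 180×170 = 79100.

79100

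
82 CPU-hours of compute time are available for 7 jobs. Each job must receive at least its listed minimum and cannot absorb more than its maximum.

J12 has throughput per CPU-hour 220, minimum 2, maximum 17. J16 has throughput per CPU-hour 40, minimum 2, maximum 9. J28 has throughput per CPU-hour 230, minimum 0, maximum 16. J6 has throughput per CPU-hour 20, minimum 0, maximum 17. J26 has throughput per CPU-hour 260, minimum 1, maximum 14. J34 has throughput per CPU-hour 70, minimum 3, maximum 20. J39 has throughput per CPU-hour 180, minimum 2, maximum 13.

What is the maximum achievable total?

Meeting every minimum uses 2+2+0+0+1+3+2 = 10 CPU-hours, leaving 72.
Order the jobs by throughput per CPU-hour: J26 260 > J28 230 > J12 220 > J39 180 > J34 70 > J16 40 > J6 20.
J26: +13 to 14 (cap) → 59 left.
J28 takes 16 more to reach its cap of 16 → 43 left.
Give J12 15 more to hit its cap of 17 → 28 left.
J39 takes 11 more to reach its cap of 13 → 17 left.
J34: +17 to 20 (cap) → 0 left.
Total = 220×17 + 40×2 + 230×16 + 260×14 + 70×20 + 180×13 = 14880.

14880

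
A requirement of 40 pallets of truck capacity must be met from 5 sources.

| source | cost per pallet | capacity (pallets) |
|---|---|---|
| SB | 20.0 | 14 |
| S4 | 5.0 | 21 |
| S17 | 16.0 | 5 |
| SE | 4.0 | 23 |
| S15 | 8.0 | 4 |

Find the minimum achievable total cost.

177

Use sources in increasing cost order.
SE at 4.0: take all 23 pallets — 17 still needed.
Take 17 from S4 at 5.0 to finish.
S15, S17, SB: unused.
Cost = 23×4.0 + 17×5.0 = 177.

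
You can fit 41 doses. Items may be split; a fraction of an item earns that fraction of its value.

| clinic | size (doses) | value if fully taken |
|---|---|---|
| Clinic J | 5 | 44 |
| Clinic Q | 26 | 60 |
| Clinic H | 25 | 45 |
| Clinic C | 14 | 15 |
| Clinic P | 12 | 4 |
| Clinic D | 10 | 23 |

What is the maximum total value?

Sort by value density: Clinic J 44/5≈8.8, Clinic Q 60/26≈2.31, Clinic D 23/10≈2.3, Clinic H 45/25≈1.8, Clinic C 15/14≈1.07, Clinic P 4/12≈0.333.
Clinic J: take in full, 5 doses for value 44 — 36 left.
All 26 doses of Clinic Q fit (value 60) — 10 remain.
All 10 doses of Clinic D fit (value 23) — 0 remain.
Total value = 127.

127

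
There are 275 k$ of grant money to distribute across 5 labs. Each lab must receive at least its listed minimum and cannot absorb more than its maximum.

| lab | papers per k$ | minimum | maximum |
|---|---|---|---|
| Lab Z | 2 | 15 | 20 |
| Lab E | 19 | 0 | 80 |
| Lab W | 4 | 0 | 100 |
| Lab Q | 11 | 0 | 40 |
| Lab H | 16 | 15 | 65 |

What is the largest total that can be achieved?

3330

Meeting every minimum uses 15+0+0+0+15 = 30 k$, leaving 245.
Order the labs by papers per k$: Lab E 19 > Lab H 16 > Lab Q 11 > Lab W 4 > Lab Z 2.
Give Lab E 80 more to hit its cap of 80 — 165 left.
Lab H takes 50 more to reach its cap of 65 — 115 left.
Lab Q takes 40 more to reach its cap of 40 — 75 left.
Lab W: +75 (room for 100) → 75. Pool exhausted.
Total = 2×15 + 19×80 + 4×75 + 11×40 + 16×65 = 3330.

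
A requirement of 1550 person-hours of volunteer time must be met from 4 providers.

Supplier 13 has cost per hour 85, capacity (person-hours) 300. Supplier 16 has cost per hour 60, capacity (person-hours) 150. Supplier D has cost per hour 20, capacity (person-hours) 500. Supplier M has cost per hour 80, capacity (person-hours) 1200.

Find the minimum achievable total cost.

91000

Use providers in increasing cost order.
Supplier D (20): use full 500 — 1050 person-hours to go.
Take 150 from Supplier 16 at 60 — need 900 more.
Take 900 from Supplier M at 80 to finish.
Supplier 13: unused.
Cost = 500×20 + 150×60 + 900×80 = 91000.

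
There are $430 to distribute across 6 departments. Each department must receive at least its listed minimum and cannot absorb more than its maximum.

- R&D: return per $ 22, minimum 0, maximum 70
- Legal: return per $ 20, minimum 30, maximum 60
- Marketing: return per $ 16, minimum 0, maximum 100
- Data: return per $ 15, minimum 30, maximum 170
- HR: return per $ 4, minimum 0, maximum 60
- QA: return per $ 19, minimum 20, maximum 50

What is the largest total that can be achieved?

7540

Meeting every minimum uses 0+30+0+30+0+20 = 80 $, leaving 350.
Highest return per $ first: R&D 22 > Legal 20 > QA 19 > Marketing 16 > Data 15 > HR 4.
Give R&D 70 more to hit its cap of 70 ; 280 left.
Give Legal 30 more to hit its cap of 60 ; 250 left.
QA: +30 to 50 (cap) ; 220 left.
Marketing: +100 to 100 (cap) ; 120 left.
Data has room for 140 more but only 120 remain, so it gets 150.
Total = 22×70 + 20×60 + 16×100 + 15×150 + 19×50 = 7540.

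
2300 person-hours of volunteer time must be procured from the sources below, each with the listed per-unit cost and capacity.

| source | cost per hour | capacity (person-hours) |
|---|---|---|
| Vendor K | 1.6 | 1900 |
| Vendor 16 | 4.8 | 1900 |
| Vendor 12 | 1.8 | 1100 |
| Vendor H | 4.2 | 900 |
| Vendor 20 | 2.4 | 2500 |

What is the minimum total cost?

3760

Cheapest first:
Vendor K at 1.6: take all 1900 person-hours — 400 still needed.
Vendor 12 (1.8): take the remaining 400 — done.
Vendor 20, Vendor H, Vendor 16: unused.
Cost = 1900×1.6 + 400×1.8 = 3760.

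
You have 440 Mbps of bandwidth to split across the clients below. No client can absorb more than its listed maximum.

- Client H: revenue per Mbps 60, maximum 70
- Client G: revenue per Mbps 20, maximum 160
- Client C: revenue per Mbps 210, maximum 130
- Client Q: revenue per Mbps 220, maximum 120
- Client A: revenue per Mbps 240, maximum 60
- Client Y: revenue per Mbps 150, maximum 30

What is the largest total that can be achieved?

Rank by revenue per Mbps: Client A 240 > Client Q 220 > Client C 210 > Client Y 150 > Client H 60 > Client G 20.
Client A: +60 to 60 (cap) → 380 left.
Client Q takes 120 to reach its cap of 120 → 260 left.
Client C: +130 to 130 (cap) → 130 left.
Client Y takes 30 to reach its cap of 30 → 100 left.
Client H: +70 to 70 (cap) → 30 left.
Client G has room for 160 but only 30 remain, so it gets 30.
Total = 60×70 + 20×30 + 210×130 + 220×120 + 240×60 + 150×30 = 77400.

77400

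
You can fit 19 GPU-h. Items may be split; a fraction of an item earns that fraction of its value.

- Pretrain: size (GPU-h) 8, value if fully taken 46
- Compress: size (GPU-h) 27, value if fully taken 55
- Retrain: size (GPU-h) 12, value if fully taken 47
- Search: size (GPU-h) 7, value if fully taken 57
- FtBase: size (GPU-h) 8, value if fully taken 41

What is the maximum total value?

Best value per unit of size first: Search 57/7≈8.14, Pretrain 46/8≈5.75, FtBase 41/8≈5.12, Retrain 47/12≈3.92, Compress 55/27≈2.04.
All 7 GPU-h of Search fit (value 57) ; 12 remain.
Take all of Pretrain (8 GPU-h, value 46) ; 4 GPU-h left.
Only 4 GPU-h remain; take 4/8 of FtBase for value 41×4/8 = 20.5.
Total value = 123.5.

123.5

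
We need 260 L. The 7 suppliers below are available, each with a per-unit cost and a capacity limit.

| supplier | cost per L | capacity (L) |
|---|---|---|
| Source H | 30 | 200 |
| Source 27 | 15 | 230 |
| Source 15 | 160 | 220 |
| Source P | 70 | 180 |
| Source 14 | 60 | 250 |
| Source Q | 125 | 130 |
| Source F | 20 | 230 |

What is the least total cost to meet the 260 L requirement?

4050

Use suppliers in increasing cost order.
Source 27 at 15: take all 230 L → 30 still needed.
Source F (20): take the remaining 30 → done.
Source H, Source 14, Source P, Source Q, Source 15: unused.
Cost = 230×15 + 30×20 = 4050.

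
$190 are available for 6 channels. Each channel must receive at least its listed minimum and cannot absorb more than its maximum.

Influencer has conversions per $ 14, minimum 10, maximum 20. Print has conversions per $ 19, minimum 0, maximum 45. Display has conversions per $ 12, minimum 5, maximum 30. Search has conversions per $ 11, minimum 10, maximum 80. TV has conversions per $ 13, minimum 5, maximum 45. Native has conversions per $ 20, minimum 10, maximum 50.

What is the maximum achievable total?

3070

Meeting every minimum uses 10+0+5+10+5+10 = 40 $, leaving 150.
Highest conversions per $ first: Native 20 > Print 19 > Influencer 14 > TV 13 > Display 12 > Search 11.
Native takes 40 more to reach its cap of 50 — 110 left.
Print: +45 to 45 (cap) — 65 left.
Influencer takes 10 more to reach its cap of 20 — 55 left.
TV: +40 to 45 (cap) — 15 left.
Only 15 left; Display takes them to reach 20.
Total = 14×20 + 19×45 + 12×20 + 11×10 + 13×45 + 20×50 = 3070.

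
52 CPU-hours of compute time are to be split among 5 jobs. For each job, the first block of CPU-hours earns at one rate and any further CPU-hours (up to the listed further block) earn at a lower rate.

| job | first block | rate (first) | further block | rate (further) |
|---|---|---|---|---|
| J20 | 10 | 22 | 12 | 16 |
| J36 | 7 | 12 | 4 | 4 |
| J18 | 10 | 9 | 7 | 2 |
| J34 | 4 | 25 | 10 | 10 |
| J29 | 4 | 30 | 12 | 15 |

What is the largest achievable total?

926

Order all 10 blocks by rate: J29/T1 30 > J34/T1 25 > J20/T1 22 > J20/T2 16 > J29/T2 15 > J36/T1 12 > J34/T2 10 > J18/T1 9 > J36/T2 4 > J18/T2 2.
Fill J29 T1 block (4 at 30) → 48 left.
Fill J34 T1 block (4 at 25) → 44 left.
J20/T1 (22): +10 → 34 left.
J20 T2 at 16: fill all 12 → 22 left.
J29/T2 (15): +12 → 10 left.
J36 T1 at 12: fill all 7 → 3 left.
J34 T2 at 10: only 3 left, fill 3.
Total = 30×4 + 25×4 + 22×10 + 16×12 + 15×12 + 12×7 + 10×3 = 926.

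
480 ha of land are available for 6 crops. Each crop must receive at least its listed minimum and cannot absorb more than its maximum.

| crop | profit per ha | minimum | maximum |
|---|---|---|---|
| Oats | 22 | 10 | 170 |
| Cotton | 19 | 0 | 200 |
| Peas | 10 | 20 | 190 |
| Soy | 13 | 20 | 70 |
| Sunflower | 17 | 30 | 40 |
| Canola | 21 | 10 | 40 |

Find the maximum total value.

9350

Meeting every minimum uses 10+0+20+20+30+10 = 90 ha, leaving 390.
Rank by profit per ha: Oats 22 > Canola 21 > Cotton 19 > Sunflower 17 > Soy 13 > Peas 10.
Give Oats 160 more to hit its cap of 170 — 230 left.
Canola takes 30 more to reach its cap of 40 — 200 left.
Cotton takes 200 more to reach its cap of 200 — 0 left.
Total = 22×170 + 19×200 + 10×20 + 13×20 + 17×30 + 21×40 = 9350.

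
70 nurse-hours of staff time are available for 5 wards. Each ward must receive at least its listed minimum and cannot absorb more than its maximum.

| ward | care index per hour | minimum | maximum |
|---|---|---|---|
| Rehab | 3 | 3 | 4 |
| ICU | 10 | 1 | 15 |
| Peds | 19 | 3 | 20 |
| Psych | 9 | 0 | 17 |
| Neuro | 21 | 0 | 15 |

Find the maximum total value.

Meeting every minimum uses 3+1+3+0+0 = 7 nurse-hours, leaving 63.
Highest care index per hour first: Neuro 21 > Peds 19 > ICU 10 > Psych 9 > Rehab 3.
Neuro takes 15 more to reach its cap of 15 ; 48 left.
Peds: +17 to 20 (cap) ; 31 left.
ICU takes 14 more to reach its cap of 15 ; 17 left.
Psych takes 17 more to reach its cap of 17 ; 0 left.
Total = 3×3 + 10×15 + 19×20 + 9×17 + 21×15 = 1007.

1007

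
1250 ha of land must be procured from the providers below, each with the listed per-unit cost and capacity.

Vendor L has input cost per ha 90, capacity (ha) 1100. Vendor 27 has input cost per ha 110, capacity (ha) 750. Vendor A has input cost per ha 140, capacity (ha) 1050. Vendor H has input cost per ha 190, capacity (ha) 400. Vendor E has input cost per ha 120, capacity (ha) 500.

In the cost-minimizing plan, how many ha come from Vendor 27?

Use providers in increasing cost order.
Vendor L at 90: take all 1100 ha ; 150 still needed.
Vendor 27 (110): take the remaining 150 ; done.
Vendor E, Vendor A, Vendor H: unused.

150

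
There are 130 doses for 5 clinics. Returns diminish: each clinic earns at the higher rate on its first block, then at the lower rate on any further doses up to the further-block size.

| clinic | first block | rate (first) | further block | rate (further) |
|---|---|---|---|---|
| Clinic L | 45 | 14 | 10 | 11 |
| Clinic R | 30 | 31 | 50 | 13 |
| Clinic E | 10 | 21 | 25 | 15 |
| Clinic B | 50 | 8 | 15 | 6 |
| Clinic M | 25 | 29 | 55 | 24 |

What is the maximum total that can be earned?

Order all 10 blocks by rate: Clinic R/first 31 > Clinic M/first 29 > Clinic M/second 24 > Clinic E/first 21 > Clinic E/second 15 > Clinic L/first 14 > Clinic R/second 13 > Clinic L/second 11 > Clinic B/first 8 > Clinic B/second 6.
Clinic R/first (31): +30 ; 100 left.
Fill Clinic M first block (25 at 29) ; 75 left.
Clinic M/second (24): +55 ; 20 left.
Fill Clinic E first block (10 at 21) ; 10 left.
10 remain; put them into Clinic E second at 15.
Total = 31×30 + 29×25 + 24×55 + 21×10 + 15×10 = 3335.

3335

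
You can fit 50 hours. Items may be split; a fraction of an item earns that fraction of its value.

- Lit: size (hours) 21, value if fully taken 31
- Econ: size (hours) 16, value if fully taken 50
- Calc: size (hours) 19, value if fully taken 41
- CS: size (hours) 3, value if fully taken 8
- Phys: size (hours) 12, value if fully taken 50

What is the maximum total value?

Best value per unit of size first: Phys 50/12≈4.17, Econ 50/16≈3.12, CS 8/3≈2.67, Calc 41/19≈2.16, Lit 31/21≈1.48.
Take all of Phys (12 hours, value 50) — 38 hours left.
Take all of Econ (16 hours, value 50) — 22 hours left.
CS: take in full, 3 hours for value 8 — 19 left.
All 19 hours of Calc fit (value 41) — 0 remain.
Total value = 149.

149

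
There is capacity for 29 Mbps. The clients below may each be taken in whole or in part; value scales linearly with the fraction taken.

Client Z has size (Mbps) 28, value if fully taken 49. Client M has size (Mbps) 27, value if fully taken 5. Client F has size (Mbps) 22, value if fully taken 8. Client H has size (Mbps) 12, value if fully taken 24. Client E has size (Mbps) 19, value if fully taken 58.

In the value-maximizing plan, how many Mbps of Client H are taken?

Sort by value density: Client E 58/19≈3.05, Client H 24/12≈2, Client Z 49/28≈1.75, Client F 8/22≈0.364, Client M 5/27≈0.185.
All 19 Mbps of Client E fit (value 58) → 10 remain.
10 Mbps left: a 10/12 share of Client H gives 24×10/12 = 20.

10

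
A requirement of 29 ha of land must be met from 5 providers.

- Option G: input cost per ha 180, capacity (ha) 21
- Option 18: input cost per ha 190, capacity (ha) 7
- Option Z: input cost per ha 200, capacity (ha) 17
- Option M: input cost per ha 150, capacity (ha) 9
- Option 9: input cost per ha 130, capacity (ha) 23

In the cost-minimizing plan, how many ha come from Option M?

6

Cheapest first:
Option 9 at 130: take all 23 ha — 6 still needed.
Option M at 150: take 6 of its 9 — requirement met.
Option G, Option 18, Option Z: unused.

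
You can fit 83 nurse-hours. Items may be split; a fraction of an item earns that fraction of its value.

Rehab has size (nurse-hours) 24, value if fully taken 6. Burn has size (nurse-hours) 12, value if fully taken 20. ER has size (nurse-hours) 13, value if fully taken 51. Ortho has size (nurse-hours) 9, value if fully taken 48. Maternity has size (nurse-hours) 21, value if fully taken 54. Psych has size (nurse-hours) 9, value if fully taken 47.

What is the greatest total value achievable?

Best value per unit of size first: Ortho 48/9≈5.33, Psych 47/9≈5.22, ER 51/13≈3.92, Maternity 54/21≈2.57, Burn 20/12≈1.67, Rehab 6/24≈0.25.
Take all of Ortho (9 nurse-hours, value 48) ; 74 nurse-hours left.
All 9 nurse-hours of Psych fit (value 47) ; 65 remain.
ER: take in full, 13 nurse-hours for value 51 ; 52 left.
Take all of Maternity (21 nurse-hours, value 54) ; 31 nurse-hours left.
Take all of Burn (12 nurse-hours, value 20) ; 19 nurse-hours left.
Only 19 nurse-hours remain; take 19/24 of Rehab for value 6×19/24 = 4.75.
Total value = 224.75.

224.75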